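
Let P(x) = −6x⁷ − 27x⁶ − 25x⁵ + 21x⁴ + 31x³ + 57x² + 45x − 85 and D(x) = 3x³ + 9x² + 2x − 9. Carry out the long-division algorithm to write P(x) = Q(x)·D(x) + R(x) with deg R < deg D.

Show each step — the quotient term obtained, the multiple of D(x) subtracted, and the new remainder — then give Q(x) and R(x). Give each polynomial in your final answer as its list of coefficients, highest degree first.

Step 1: lead(−6x⁷ − 27x⁶ − 25x⁵ + 21x⁴ + 31x³ + 57x² + 45x − 85) ÷ lead(D) = −6x⁷ ÷ 3x³ = −2x⁴. Subtract (−2x⁴)·D = −6x⁷ − 18x⁶ − 4x⁵ + 18x⁴. Remainder: −9x⁶ − 21x⁵ + 3x⁴ + 31x³ + 57x² + 45x − 85.
Step 2: lead(−9x⁶ − 21x⁵ + 3x⁴ + 31x³ + 57x² + 45x − 85) ÷ lead(D) = −9x⁶ ÷ 3x³ = −3x³. Subtract (−3x³)·D = −9x⁶ − 27x⁵ − 6x⁴ + 27x³. Remainder: 6x⁵ + 9x⁴ + 4x³ + 57x² + 45x − 85.
Step 3: lead(6x⁵ + 9x⁴ + 4x³ + 57x² + 45x − 85) ÷ lead(D) = 6x⁵ ÷ 3x³ = 2x². Subtract (2x²)·D = 6x⁵ + 18x⁴ + 4x³ − 18x². Remainder: −9x⁴ + 75x² + 45x − 85.
Step 4: lead(−9x⁴ + 75x² + 45x − 85) ÷ lead(D) = −9x⁴ ÷ 3x³ = −3x. Subtract (−3x)·D = −9x⁴ − 27x³ − 6x² + 27x. Remainder: 27x³ + 81x² + 18x − 85.
Step 5: lead(27x³ + 81x² + 18x − 85) ÷ lead(D) = 27x³ ÷ 3x³ = 9. Subtract (9)·D = 27x³ + 81x² + 18x − 81. Remainder: −4.

Q = [-2, -3, 2, -3, 9]; R = [-4]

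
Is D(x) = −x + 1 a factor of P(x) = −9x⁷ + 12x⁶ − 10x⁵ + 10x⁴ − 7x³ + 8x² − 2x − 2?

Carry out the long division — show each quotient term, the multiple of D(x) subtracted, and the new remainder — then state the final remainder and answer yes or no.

R(x) = 0, so D(x) is a factor of P(x). yes

Step 1: lead(−9x⁷ + 12x⁶ − 10x⁵ + 10x⁴ − 7x³ + 8x² − 2x − 2) ÷ lead(D) = −9x⁷ ÷ −x = 9x⁶. Subtract (9x⁶)·D = −9x⁷ + 9x⁶. Remainder: 3x⁶ − 10x⁵ + 10x⁴ − 7x³ + 8x² − 2x − 2.
Step 2: lead(3x⁶ − 10x⁵ + 10x⁴ − 7x³ + 8x² − 2x − 2) ÷ lead(D) = 3x⁶ ÷ −x = −3x⁵. Subtract (−3x⁵)·D = 3x⁶ − 3x⁵. Remainder: −7x⁵ + 10x⁴ − 7x³ + 8x² − 2x − 2.
Step 3: lead(−7x⁵ + 10x⁴ − 7x³ + 8x² − 2x − 2) ÷ lead(D) = −7x⁵ ÷ −x = 7x⁴. Subtract (7x⁴)·D = −7x⁵ + 7x⁴. Remainder: 3x⁴ − 7x³ + 8x² − 2x − 2.
Step 4: lead(3x⁴ − 7x³ + 8x² − 2x − 2) ÷ lead(D) = 3x⁴ ÷ −x = −3x³. Subtract (−3x³)·D = 3x⁴ − 3x³. Remainder: −4x³ + 8x² − 2x − 2.
Step 5: lead(−4x³ + 8x² − 2x − 2) ÷ lead(D) = −4x³ ÷ −x = 4x². Subtract (4x²)·D = −4x³ + 4x². Remainder: 4x² − 2x − 2.
Step 6: lead(4x² − 2x − 2) ÷ lead(D) = 4x² ÷ −x = −4x. Subtract (−4x)·D = 4x² − 4x. Remainder: 2x − 2.
Step 7: lead(2x − 2) ÷ lead(D) = 2x ÷ −x = −2. Subtract (−2)·D = 2x − 2. Remainder: 0.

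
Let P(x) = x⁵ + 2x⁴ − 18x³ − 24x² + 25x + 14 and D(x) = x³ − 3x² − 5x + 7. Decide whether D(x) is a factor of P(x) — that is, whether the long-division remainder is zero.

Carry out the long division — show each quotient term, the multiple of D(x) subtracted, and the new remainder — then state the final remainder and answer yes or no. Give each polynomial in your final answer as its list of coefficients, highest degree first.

R = [0], so D(x) is a factor of P(x). yes

Step 1: lead(x⁵ + 2x⁴ − 18x³ − 24x² + 25x + 14) ÷ lead(D) = x⁵ ÷ x³ = x². Subtract (x²)·D = x⁵ − 3x⁴ − 5x³ + 7x². Remainder: 5x⁴ − 13x³ − 31x² + 25x + 14.
Step 2: lead(5x⁴ − 13x³ − 31x² + 25x + 14) ÷ lead(D) = 5x⁴ ÷ x³ = 5x. Subtract (5x)·D = 5x⁴ − 15x³ − 25x² + 35x. Remainder: 2x³ − 6x² − 10x + 14.
Step 3: lead(2x³ − 6x² − 10x + 14) ÷ lead(D) = 2x³ ÷ x³ = 2. Subtract (2)·D = 2x³ − 6x² − 10x + 14. Remainder: 0.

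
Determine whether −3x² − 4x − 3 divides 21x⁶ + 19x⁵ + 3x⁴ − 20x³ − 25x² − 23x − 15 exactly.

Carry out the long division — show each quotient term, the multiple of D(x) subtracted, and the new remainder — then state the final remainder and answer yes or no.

Step 1: lead(21x⁶ + 19x⁵ + 3x⁴ − 20x³ − 25x² − 23x − 15) ÷ lead(D) = 21x⁶ ÷ −3x² = −7x⁴. Subtract (−7x⁴)·D = 21x⁶ + 28x⁵ + 21x⁴. Remainder: −9x⁵ − 18x⁴ − 20x³ − 25x² − 23x − 15.
Step 2: lead(−9x⁵ − 18x⁴ − 20x³ − 25x² − 23x − 15) ÷ lead(D) = −9x⁵ ÷ −3x² = 3x³. Subtract (3x³)·D = −9x⁵ − 12x⁴ − 9x³. Remainder: −6x⁴ − 11x³ − 25x² − 23x − 15.
Step 3: lead(−6x⁴ − 11x³ − 25x² − 23x − 15) ÷ lead(D) = −6x⁴ ÷ −3x² = 2x². Subtract (2x²)·D = −6x⁴ − 8x³ − 6x². Remainder: −3x³ − 19x² − 23x − 15.
Step 4: lead(−3x³ − 19x² − 23x − 15) ÷ lead(D) = −3x³ ÷ −3x² = x. Subtract (x)·D = −3x³ − 4x² − 3x. Remainder: −15x² − 20x − 15.
Step 5: lead(−15x² − 20x − 15) ÷ lead(D) = −15x² ÷ −3x² = 5. Subtract (5)·D = −15x² − 20x − 15. Remainder: 0.

R(x) = 0, so D(x) is a factor of P(x). yes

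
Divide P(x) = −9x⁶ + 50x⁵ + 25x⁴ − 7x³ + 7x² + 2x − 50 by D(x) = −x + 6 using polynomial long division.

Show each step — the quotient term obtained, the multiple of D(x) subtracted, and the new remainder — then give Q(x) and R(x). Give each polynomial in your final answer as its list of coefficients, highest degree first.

Step 1: lead(−9x⁶ + 50x⁵ + 25x⁴ − 7x³ + 7x² + 2x − 50) ÷ lead(D) = −9x⁶ ÷ −x = 9x⁵. Subtract (9x⁵)·D = −9x⁶ + 54x⁵. Remainder: −4x⁵ + 25x⁴ − 7x³ + 7x² + 2x − 50.
Step 2: lead(−4x⁵ + 25x⁴ − 7x³ + 7x² + 2x − 50) ÷ lead(D) = −4x⁵ ÷ −x = 4x⁴. Subtract (4x⁴)·D = −4x⁵ + 24x⁴. Remainder: x⁴ − 7x³ + 7x² + 2x − 50.
Step 3: lead(x⁴ − 7x³ + 7x² + 2x − 50) ÷ lead(D) = x⁴ ÷ −x = −x³. Subtract (−x³)·D = x⁴ − 6x³. Remainder: −x³ + 7x² + 2x − 50.
Step 4: lead(−x³ + 7x² + 2x − 50) ÷ lead(D) = −x³ ÷ −x = x². Subtract (x²)·D = −x³ + 6x². Remainder: x² + 2x − 50.
Step 5: lead(x² + 2x − 50) ÷ lead(D) = x² ÷ −x = −x. Subtract (−x)·D = x² − 6x. Remainder: 8x − 50.
Step 6: lead(8x − 50) ÷ lead(D) = 8x ÷ −x = −8. Subtract (−8)·D = 8x − 48. Remainder: −2.

Q = [9, 4, -1, 1, -1, -8]; R = [-2]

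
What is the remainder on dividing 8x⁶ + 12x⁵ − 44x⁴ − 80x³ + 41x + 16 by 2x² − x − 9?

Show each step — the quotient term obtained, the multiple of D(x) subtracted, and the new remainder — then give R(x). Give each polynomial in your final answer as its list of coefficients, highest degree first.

Step 1: lead(8x⁶ + 12x⁵ − 44x⁴ − 80x³ + 41x + 16) ÷ lead(D) = 8x⁶ ÷ 2x² = 4x⁴. Subtract (4x⁴)·D = 8x⁶ − 4x⁵ − 36x⁴. Remainder: 16x⁵ − 8x⁴ − 80x³ + 41x + 16.
Step 2: lead(16x⁵ − 8x⁴ − 80x³ + 41x + 16) ÷ lead(D) = 16x⁵ ÷ 2x² = 8x³. Subtract (8x³)·D = 16x⁵ − 8x⁴ − 72x³. Remainder: −8x³ + 41x + 16.
Step 3: lead(−8x³ + 41x + 16) ÷ lead(D) = −8x³ ÷ 2x² = −4x. Subtract (−4x)·D = −8x³ + 4x² + 36x. Remainder: −4x² + 5x + 16.
Step 4: lead(−4x² + 5x + 16) ÷ lead(D) = −4x² ÷ 2x² = −2. Subtract (−2)·D = −4x² + 2x + 18. Remainder: 3x − 2.

R = [3, -2]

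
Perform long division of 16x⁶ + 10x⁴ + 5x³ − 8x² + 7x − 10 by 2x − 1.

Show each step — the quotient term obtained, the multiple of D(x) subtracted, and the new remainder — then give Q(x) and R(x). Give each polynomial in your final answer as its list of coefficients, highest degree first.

Step 1: lead(16x⁶ + 10x⁴ + 5x³ − 8x² + 7x − 10) ÷ lead(D) = 16x⁶ ÷ 2x = 8x⁵. Subtract (8x⁵)·D = 16x⁶ − 8x⁵. Remainder: 8x⁵ + 10x⁴ + 5x³ − 8x² + 7x − 10.
Step 2: lead(8x⁵ + 10x⁴ + 5x³ − 8x² + 7x − 10) ÷ lead(D) = 8x⁵ ÷ 2x = 4x⁴. Subtract (4x⁴)·D = 8x⁵ − 4x⁴. Remainder: 14x⁴ + 5x³ − 8x² + 7x − 10.
Step 3: lead(14x⁴ + 5x³ − 8x² + 7x − 10) ÷ lead(D) = 14x⁴ ÷ 2x = 7x³. Subtract (7x³)·D = 14x⁴ − 7x³. Remainder: 12x³ − 8x² + 7x − 10.
Step 4: lead(12x³ − 8x² + 7x − 10) ÷ lead(D) = 12x³ ÷ 2x = 6x². Subtract (6x²)·D = 12x³ − 6x². Remainder: −2x² + 7x − 10.
Step 5: lead(−2x² + 7x − 10) ÷ lead(D) = −2x² ÷ 2x = −x. Subtract (−x)·D = −2x² + x. Remainder: 6x − 10.
Step 6: lead(6x − 10) ÷ lead(D) = 6x ÷ 2x = 3. Subtract (3)·D = 6x − 3. Remainder: −7.

Q = [8, 4, 7, 6, -1, 3]; R = [-7]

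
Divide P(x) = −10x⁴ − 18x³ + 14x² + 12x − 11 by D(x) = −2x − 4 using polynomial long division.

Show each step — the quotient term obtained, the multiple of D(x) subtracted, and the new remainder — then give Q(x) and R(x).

Step 1: lead(−10x⁴ − 18x³ + 14x² + 12x − 11) ÷ lead(D) = −10x⁴ ÷ −2x = 5x³. Subtract (5x³)·D = −10x⁴ − 20x³. Remainder: 2x³ + 14x² + 12x − 11.
Step 2: lead(2x³ + 14x² + 12x − 11) ÷ lead(D) = 2x³ ÷ −2x = −x². Subtract (−x²)·D = 2x³ + 4x². Remainder: 10x² + 12x − 11.
Step 3: lead(10x² + 12x − 11) ÷ lead(D) = 10x² ÷ −2x = −5x. Subtract (−5x)·D = 10x² + 20x. Remainder: −8x − 11.
Step 4: lead(−8x − 11) ÷ lead(D) = −8x ÷ −2x = 4. Subtract (4)·D = −8x − 16. Remainder: 5.

Q(x) = 5x³ − x² − 5x + 4; R(x) = 5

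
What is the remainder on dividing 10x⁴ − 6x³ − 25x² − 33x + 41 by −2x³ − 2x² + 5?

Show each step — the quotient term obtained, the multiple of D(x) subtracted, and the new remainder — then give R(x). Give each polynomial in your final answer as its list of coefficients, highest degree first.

R = [-9, -8, 1]

Step 1: lead(10x⁴ − 6x³ − 25x² − 33x + 41) ÷ lead(D) = 10x⁴ ÷ −2x³ = −5x. Subtract (−5x)·D = 10x⁴ + 10x³ − 25x. Remainder: −16x³ − 25x² − 8x + 41.
Step 2: lead(−16x³ − 25x² − 8x + 41) ÷ lead(D) = −16x³ ÷ −2x³ = 8. Subtract (8)·D = −16x³ − 16x² + 40. Remainder: −9x² − 8x + 1.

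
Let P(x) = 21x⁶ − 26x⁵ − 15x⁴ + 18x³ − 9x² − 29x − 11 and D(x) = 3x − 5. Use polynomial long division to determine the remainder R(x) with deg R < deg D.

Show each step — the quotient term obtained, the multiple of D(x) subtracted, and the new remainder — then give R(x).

R(x) = −1

Step 1: lead(21x⁶ − 26x⁵ − 15x⁴ + 18x³ − 9x² − 29x − 11) ÷ lead(D) = 21x⁶ ÷ 3x = 7x⁵. Subtract (7x⁵)·D = 21x⁶ − 35x⁵. Remainder: 9x⁵ − 15x⁴ + 18x³ − 9x² − 29x − 11.
Step 2: lead(9x⁵ − 15x⁴ + 18x³ − 9x² − 29x − 11) ÷ lead(D) = 9x⁵ ÷ 3x = 3x⁴. Subtract (3x⁴)·D = 9x⁵ − 15x⁴. Remainder: 18x³ − 9x² − 29x − 11.
Step 3: lead(18x³ − 9x² − 29x − 11) ÷ lead(D) = 18x³ ÷ 3x = 6x². Subtract (6x²)·D = 18x³ − 30x². Remainder: 21x² − 29x − 11.
Step 4: lead(21x² − 29x − 11) ÷ lead(D) = 21x² ÷ 3x = 7x. Subtract (7x)·D = 21x² − 35x. Remainder: 6x − 11.
Step 5: lead(6x − 11) ÷ lead(D) = 6x ÷ 3x = 2. Subtract (2)·D = 6x − 10. Remainder: −1.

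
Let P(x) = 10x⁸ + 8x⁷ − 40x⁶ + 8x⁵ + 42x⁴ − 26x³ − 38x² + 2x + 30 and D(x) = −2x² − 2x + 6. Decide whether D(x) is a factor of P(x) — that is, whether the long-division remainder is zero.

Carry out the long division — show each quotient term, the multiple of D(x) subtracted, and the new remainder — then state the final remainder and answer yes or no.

Step 1: lead(10x⁸ + 8x⁷ − 40x⁶ + 8x⁵ + 42x⁴ − 26x³ − 38x² + 2x + 30) ÷ lead(D) = 10x⁸ ÷ −2x² = −5x⁶. Subtract (−5x⁶)·D = 10x⁸ + 10x⁷ − 30x⁶. Remainder: −2x⁷ − 10x⁶ + 8x⁵ + 42x⁴ − 26x³ − 38x² + 2x + 30.
Step 2: lead(−2x⁷ − 10x⁶ + 8x⁵ + 42x⁴ − 26x³ − 38x² + 2x + 30) ÷ lead(D) = −2x⁷ ÷ −2x² = x⁵. Subtract (x⁵)·D = −2x⁷ − 2x⁶ + 6x⁵. Remainder: −8x⁶ + 2x⁵ + 42x⁴ − 26x³ − 38x² + 2x + 30.
Step 3: lead(−8x⁶ + 2x⁵ + 42x⁴ − 26x³ − 38x² + 2x + 30) ÷ lead(D) = −8x⁶ ÷ −2x² = 4x⁴. Subtract (4x⁴)·D = −8x⁶ − 8x⁵ + 24x⁴. Remainder: 10x⁵ + 18x⁴ − 26x³ − 38x² + 2x + 30.
Step 4: lead(10x⁵ + 18x⁴ − 26x³ − 38x² + 2x + 30) ÷ lead(D) = 10x⁵ ÷ −2x² = −5x³. Subtract (−5x³)·D = 10x⁵ + 10x⁴ − 30x³. Remainder: 8x⁴ + 4x³ − 38x² + 2x + 30.
Step 5: lead(8x⁴ + 4x³ − 38x² + 2x + 30) ÷ lead(D) = 8x⁴ ÷ −2x² = −4x². Subtract (−4x²)·D = 8x⁴ + 8x³ − 24x². Remainder: −4x³ − 14x² + 2x + 30.
Step 6: lead(−4x³ − 14x² + 2x + 30) ÷ lead(D) = −4x³ ÷ −2x² = 2x. Subtract (2x)·D = −4x³ − 4x² + 12x. Remainder: −10x² − 10x + 30.
Step 7: lead(−10x² − 10x + 30) ÷ lead(D) = −10x² ÷ −2x² = 5. Subtract (5)·D = −10x² − 10x + 30. Remainder: 0.

R(x) = 0, so D(x) is a factor of P(x). yes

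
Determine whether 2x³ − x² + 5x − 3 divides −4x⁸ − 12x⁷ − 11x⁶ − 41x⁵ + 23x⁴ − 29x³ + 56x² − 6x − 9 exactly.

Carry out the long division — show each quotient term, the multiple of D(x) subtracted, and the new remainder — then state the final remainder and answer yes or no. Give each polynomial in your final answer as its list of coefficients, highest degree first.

R = [0], so D(x) is a factor of P(x). yes

Step 1: lead(−4x⁸ − 12x⁷ − 11x⁶ − 41x⁵ + 23x⁴ − 29x³ + 56x² − 6x − 9) ÷ lead(D) = −4x⁸ ÷ 2x³ = −2x⁵. Subtract (−2x⁵)·D = −4x⁸ + 2x⁷ − 10x⁶ + 6x⁵. Remainder: −14x⁷ − x⁶ − 47x⁵ + 23x⁴ − 29x³ + 56x² − 6x − 9.
Step 2: lead(−14x⁷ − x⁶ − 47x⁵ + 23x⁴ − 29x³ + 56x² − 6x − 9) ÷ lead(D) = −14x⁷ ÷ 2x³ = −7x⁴. Subtract (−7x⁴)·D = −14x⁷ + 7x⁶ − 35x⁵ + 21x⁴. Remainder: −8x⁶ − 12x⁵ + 2x⁴ − 29x³ + 56x² − 6x − 9.
Step 3: lead(−8x⁶ − 12x⁵ + 2x⁴ − 29x³ + 56x² − 6x − 9) ÷ lead(D) = −8x⁶ ÷ 2x³ = −4x³. Subtract (−4x³)·D = −8x⁶ + 4x⁵ − 20x⁴ + 12x³. Remainder: −16x⁵ + 22x⁴ − 41x³ + 56x² − 6x − 9.
Step 4: lead(−16x⁵ + 22x⁴ − 41x³ + 56x² − 6x − 9) ÷ lead(D) = −16x⁵ ÷ 2x³ = −8x². Subtract (−8x²)·D = −16x⁵ + 8x⁴ − 40x³ + 24x². Remainder: 14x⁴ − x³ + 32x² − 6x − 9.
Step 5: lead(14x⁴ − x³ + 32x² − 6x − 9) ÷ lead(D) = 14x⁴ ÷ 2x³ = 7x. Subtract (7x)·D = 14x⁴ − 7x³ + 35x² − 21x. Remainder: 6x³ − 3x² + 15x − 9.
Step 6: lead(6x³ − 3x² + 15x − 9) ÷ lead(D) = 6x³ ÷ 2x³ = 3. Subtract (3)·D = 6x³ − 3x² + 15x − 9. Remainder: 0.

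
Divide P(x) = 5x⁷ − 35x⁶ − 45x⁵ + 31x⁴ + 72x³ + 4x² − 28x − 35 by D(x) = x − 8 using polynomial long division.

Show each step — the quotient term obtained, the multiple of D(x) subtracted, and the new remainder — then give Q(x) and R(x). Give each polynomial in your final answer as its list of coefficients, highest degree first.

Q = [5, 5, -5, -9, 0, 4, 4]; R = [-3]

Step 1: lead(5x⁷ − 35x⁶ − 45x⁵ + 31x⁴ + 72x³ + 4x² − 28x − 35) ÷ lead(D) = 5x⁷ ÷ x = 5x⁶. Subtract (5x⁶)·D = 5x⁷ − 40x⁶. Remainder: 5x⁶ − 45x⁵ + 31x⁴ + 72x³ + 4x² − 28x − 35.
Step 2: lead(5x⁶ − 45x⁵ + 31x⁴ + 72x³ + 4x² − 28x − 35) ÷ lead(D) = 5x⁶ ÷ x = 5x⁵. Subtract (5x⁵)·D = 5x⁶ − 40x⁵. Remainder: −5x⁵ + 31x⁴ + 72x³ + 4x² − 28x − 35.
Step 3: lead(−5x⁵ + 31x⁴ + 72x³ + 4x² − 28x − 35) ÷ lead(D) = −5x⁵ ÷ x = −5x⁴. Subtract (−5x⁴)·D = −5x⁵ + 40x⁴. Remainder: −9x⁴ + 72x³ + 4x² − 28x − 35.
Step 4: lead(−9x⁴ + 72x³ + 4x² − 28x − 35) ÷ lead(D) = −9x⁴ ÷ x = −9x³. Subtract (−9x³)·D = −9x⁴ + 72x³. Remainder: 4x² − 28x − 35.
Step 5: lead(4x² − 28x − 35) ÷ lead(D) = 4x² ÷ x = 4x. Subtract (4x)·D = 4x² − 32x. Remainder: 4x − 35.
Step 6: lead(4x − 35) ÷ lead(D) = 4x ÷ x = 4. Subtract (4)·D = 4x − 32. Remainder: −3.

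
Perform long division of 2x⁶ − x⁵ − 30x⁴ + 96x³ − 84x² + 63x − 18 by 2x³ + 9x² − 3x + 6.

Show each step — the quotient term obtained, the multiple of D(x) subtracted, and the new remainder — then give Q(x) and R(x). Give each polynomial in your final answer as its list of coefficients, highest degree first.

Step 1: lead(2x⁶ − x⁵ − 30x⁴ + 96x³ − 84x² + 63x − 18) ÷ lead(D) = 2x⁶ ÷ 2x³ = x³. Subtract (x³)·D = 2x⁶ + 9x⁵ − 3x⁴ + 6x³. Remainder: −10x⁵ − 27x⁴ + 90x³ − 84x² + 63x − 18.
Step 2: lead(−10x⁵ − 27x⁴ + 90x³ − 84x² + 63x − 18) ÷ lead(D) = −10x⁵ ÷ 2x³ = −5x². Subtract (−5x²)·D = −10x⁵ − 45x⁴ + 15x³ − 30x². Remainder: 18x⁴ + 75x³ − 54x² + 63x − 18.
Step 3: lead(18x⁴ + 75x³ − 54x² + 63x − 18) ÷ lead(D) = 18x⁴ ÷ 2x³ = 9x. Subtract (9x)·D = 18x⁴ + 81x³ − 27x² + 54x. Remainder: −6x³ − 27x² + 9x − 18.
Step 4: lead(−6x³ − 27x² + 9x − 18) ÷ lead(D) = −6x³ ÷ 2x³ = −3. Subtract (−3)·D = −6x³ − 27x² + 9x − 18. Remainder: 0.

Q = [1, -5, 9, -3]; R = [0]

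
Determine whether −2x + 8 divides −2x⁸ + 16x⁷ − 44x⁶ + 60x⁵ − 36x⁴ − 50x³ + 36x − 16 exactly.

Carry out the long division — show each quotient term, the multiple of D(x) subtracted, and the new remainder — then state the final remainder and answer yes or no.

R(x) = 0, so D(x) is a factor of P(x). yes

Step 1: lead(−2x⁸ + 16x⁷ − 44x⁶ + 60x⁵ − 36x⁴ − 50x³ + 36x − 16) ÷ lead(D) = −2x⁸ ÷ −2x = x⁷. Subtract (x⁷)·D = −2x⁸ + 8x⁷. Remainder: 8x⁷ − 44x⁶ + 60x⁵ − 36x⁴ − 50x³ + 36x − 16.
Step 2: lead(8x⁷ − 44x⁶ + 60x⁵ − 36x⁴ − 50x³ + 36x − 16) ÷ lead(D) = 8x⁷ ÷ −2x = −4x⁶. Subtract (−4x⁶)·D = 8x⁷ − 32x⁶. Remainder: −12x⁶ + 60x⁵ − 36x⁴ − 50x³ + 36x − 16.
Step 3: lead(−12x⁶ + 60x⁵ − 36x⁴ − 50x³ + 36x − 16) ÷ lead(D) = −12x⁶ ÷ −2x = 6x⁵. Subtract (6x⁵)·D = −12x⁶ + 48x⁵. Remainder: 12x⁵ − 36x⁴ − 50x³ + 36x − 16.
Step 4: lead(12x⁵ − 36x⁴ − 50x³ + 36x − 16) ÷ lead(D) = 12x⁵ ÷ −2x = −6x⁴. Subtract (−6x⁴)·D = 12x⁵ − 48x⁴. Remainder: 12x⁴ − 50x³ + 36x − 16.
Step 5: lead(12x⁴ − 50x³ + 36x − 16) ÷ lead(D) = 12x⁴ ÷ −2x = −6x³. Subtract (−6x³)·D = 12x⁴ − 48x³. Remainder: −2x³ + 36x − 16.
Step 6: lead(−2x³ + 36x − 16) ÷ lead(D) = −2x³ ÷ −2x = x². Subtract (x²)·D = −2x³ + 8x². Remainder: −8x² + 36x − 16.
Step 7: lead(−8x² + 36x − 16) ÷ lead(D) = −8x² ÷ −2x = 4x. Subtract (4x)·D = −8x² + 32x. Remainder: 4x − 16.
Step 8: lead(4x − 16) ÷ lead(D) = 4x ÷ −2x = −2. Subtract (−2)·D = 4x − 16. Remainder: 0.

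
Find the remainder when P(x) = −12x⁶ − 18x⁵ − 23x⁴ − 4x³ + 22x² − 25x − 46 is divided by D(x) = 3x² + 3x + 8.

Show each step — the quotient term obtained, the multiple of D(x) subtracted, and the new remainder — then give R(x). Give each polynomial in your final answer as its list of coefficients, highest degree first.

R = [-2, -6]

Step 1: lead(−12x⁶ − 18x⁵ − 23x⁴ − 4x³ + 22x² − 25x − 46) ÷ lead(D) = −12x⁶ ÷ 3x² = −4x⁴. Subtract (−4x⁴)·D = −12x⁶ − 12x⁵ − 32x⁴. Remainder: −6x⁵ + 9x⁴ − 4x³ + 22x² − 25x − 46.
Step 2: lead(−6x⁵ + 9x⁴ − 4x³ + 22x² − 25x − 46) ÷ lead(D) = −6x⁵ ÷ 3x² = −2x³. Subtract (−2x³)·D = −6x⁵ − 6x⁴ − 16x³. Remainder: 15x⁴ + 12x³ + 22x² − 25x − 46.
Step 3: lead(15x⁴ + 12x³ + 22x² − 25x − 46) ÷ lead(D) = 15x⁴ ÷ 3x² = 5x². Subtract (5x²)·D = 15x⁴ + 15x³ + 40x². Remainder: −3x³ − 18x² − 25x − 46.
Step 4: lead(−3x³ − 18x² − 25x − 46) ÷ lead(D) = −3x³ ÷ 3x² = −x. Subtract (−x)·D = −3x³ − 3x² − 8x. Remainder: −15x² − 17x − 46.
Step 5: lead(−15x² − 17x − 46) ÷ lead(D) = −15x² ÷ 3x² = −5. Subtract (−5)·D = −15x² − 15x − 40. Remainder: −2x − 6.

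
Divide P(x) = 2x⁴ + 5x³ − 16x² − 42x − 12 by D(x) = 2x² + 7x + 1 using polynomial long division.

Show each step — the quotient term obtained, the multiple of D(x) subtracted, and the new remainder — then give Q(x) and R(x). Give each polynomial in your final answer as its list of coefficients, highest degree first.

Q = [1, -1, -5]; R = [-6, -7]

Step 1: lead(2x⁴ + 5x³ − 16x² − 42x − 12) ÷ lead(D) = 2x⁴ ÷ 2x² = x². Subtract (x²)·D = 2x⁴ + 7x³ + x². Remainder: −2x³ − 17x² − 42x − 12.
Step 2: lead(−2x³ − 17x² − 42x − 12) ÷ lead(D) = −2x³ ÷ 2x² = −x. Subtract (−x)·D = −2x³ − 7x² − x. Remainder: −10x² − 41x − 12.
Step 3: lead(−10x² − 41x − 12) ÷ lead(D) = −10x² ÷ 2x² = −5. Subtract (−5)·D = −10x² − 35x − 5. Remainder: −6x − 7.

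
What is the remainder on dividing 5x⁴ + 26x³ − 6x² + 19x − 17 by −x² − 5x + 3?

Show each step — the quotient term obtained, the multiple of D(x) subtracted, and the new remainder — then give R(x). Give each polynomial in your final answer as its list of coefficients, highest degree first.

R = [2, -5]

Step 1: lead(5x⁴ + 26x³ − 6x² + 19x − 17) ÷ lead(D) = 5x⁴ ÷ −x² = −5x². Subtract (−5x²)·D = 5x⁴ + 25x³ − 15x². Remainder: x³ + 9x² + 19x − 17.
Step 2: lead(x³ + 9x² + 19x − 17) ÷ lead(D) = x³ ÷ −x² = −x. Subtract (−x)·D = x³ + 5x² − 3x. Remainder: 4x² + 22x − 17.
Step 3: lead(4x² + 22x − 17) ÷ lead(D) = 4x² ÷ −x² = −4. Subtract (−4)·D = 4x² + 20x − 12. Remainder: 2x − 5.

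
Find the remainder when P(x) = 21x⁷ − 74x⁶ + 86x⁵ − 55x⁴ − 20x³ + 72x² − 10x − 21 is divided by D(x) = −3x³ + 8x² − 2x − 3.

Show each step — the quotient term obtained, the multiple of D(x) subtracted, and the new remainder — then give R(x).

R(x) = 2x − 3

Step 1: lead(21x⁷ − 74x⁶ + 86x⁵ − 55x⁴ − 20x³ + 72x² − 10x − 21) ÷ lead(D) = 21x⁷ ÷ −3x³ = −7x⁴. Subtract (−7x⁴)·D = 21x⁷ − 56x⁶ + 14x⁵ + 21x⁴. Remainder: −18x⁶ + 72x⁵ − 76x⁴ − 20x³ + 72x² − 10x − 21.
Step 2: lead(−18x⁶ + 72x⁵ − 76x⁴ − 20x³ + 72x² − 10x − 21) ÷ lead(D) = −18x⁶ ÷ −3x³ = 6x³. Subtract (6x³)·D = −18x⁶ + 48x⁵ − 12x⁴ − 18x³. Remainder: 24x⁵ − 64x⁴ − 2x³ + 72x² − 10x − 21.
Step 3: lead(24x⁵ − 64x⁴ − 2x³ + 72x² − 10x − 21) ÷ lead(D) = 24x⁵ ÷ −3x³ = −8x². Subtract (−8x²)·D = 24x⁵ − 64x⁴ + 16x³ + 24x². Remainder: −18x³ + 48x² − 10x − 21.
Step 4: lead(−18x³ + 48x² − 10x − 21) ÷ lead(D) = −18x³ ÷ −3x³ = 6. Subtract (6)·D = −18x³ + 48x² − 12x − 18. Remainder: 2x − 3.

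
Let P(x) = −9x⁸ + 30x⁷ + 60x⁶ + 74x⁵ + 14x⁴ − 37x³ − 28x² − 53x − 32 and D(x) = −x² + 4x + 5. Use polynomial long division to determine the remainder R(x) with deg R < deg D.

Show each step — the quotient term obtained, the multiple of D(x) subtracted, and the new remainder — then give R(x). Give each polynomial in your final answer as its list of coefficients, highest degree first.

Step 1: lead(−9x⁸ + 30x⁷ + 60x⁶ + 74x⁵ + 14x⁴ − 37x³ − 28x² − 53x − 32) ÷ lead(D) = −9x⁸ ÷ −x² = 9x⁶. Subtract (9x⁶)·D = −9x⁸ + 36x⁷ + 45x⁶. Remainder: −6x⁷ + 15x⁶ + 74x⁵ + 14x⁴ − 37x³ − 28x² − 53x − 32.
Step 2: lead(−6x⁷ + 15x⁶ + 74x⁵ + 14x⁴ − 37x³ − 28x² − 53x − 32) ÷ lead(D) = −6x⁷ ÷ −x² = 6x⁵. Subtract (6x⁵)·D = −6x⁷ + 24x⁶ + 30x⁵. Remainder: −9x⁶ + 44x⁵ + 14x⁴ − 37x³ − 28x² − 53x − 32.
Step 3: lead(−9x⁶ + 44x⁵ + 14x⁴ − 37x³ − 28x² − 53x − 32) ÷ lead(D) = −9x⁶ ÷ −x² = 9x⁴. Subtract (9x⁴)·D = −9x⁶ + 36x⁵ + 45x⁴. Remainder: 8x⁵ − 31x⁴ − 37x³ − 28x² − 53x − 32.
Step 4: lead(8x⁵ − 31x⁴ − 37x³ − 28x² − 53x − 32) ÷ lead(D) = 8x⁵ ÷ −x² = −8x³. Subtract (−8x³)·D = 8x⁵ − 32x⁴ − 40x³. Remainder: x⁴ + 3x³ − 28x² − 53x − 32.
Step 5: lead(x⁴ + 3x³ − 28x² − 53x − 32) ÷ lead(D) = x⁴ ÷ −x² = −x². Subtract (−x²)·D = x⁴ − 4x³ − 5x². Remainder: 7x³ − 23x² − 53x − 32.
Step 6: lead(7x³ − 23x² − 53x − 32) ÷ lead(D) = 7x³ ÷ −x² = −7x. Subtract (−7x)·D = 7x³ − 28x² − 35x. Remainder: 5x² − 18x − 32.
Step 7: lead(5x² − 18x − 32) ÷ lead(D) = 5x² ÷ −x² = −5. Subtract (−5)·D = 5x² − 20x − 25. Remainder: 2x − 7.

R = [2, -7]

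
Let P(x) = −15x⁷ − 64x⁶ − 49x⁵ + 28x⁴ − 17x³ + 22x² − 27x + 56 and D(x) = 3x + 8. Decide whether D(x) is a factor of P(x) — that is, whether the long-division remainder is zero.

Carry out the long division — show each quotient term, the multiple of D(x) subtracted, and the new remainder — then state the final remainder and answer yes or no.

Step 1: lead(−15x⁷ − 64x⁶ − 49x⁵ + 28x⁴ − 17x³ + 22x² − 27x + 56) ÷ lead(D) = −15x⁷ ÷ 3x = −5x⁶. Subtract (−5x⁶)·D = −15x⁷ − 40x⁶. Remainder: −24x⁶ − 49x⁵ + 28x⁴ − 17x³ + 22x² − 27x + 56.
Step 2: lead(−24x⁶ − 49x⁵ + 28x⁴ − 17x³ + 22x² − 27x + 56) ÷ lead(D) = −24x⁶ ÷ 3x = −8x⁵. Subtract (−8x⁵)·D = −24x⁶ − 64x⁵. Remainder: 15x⁵ + 28x⁴ − 17x³ + 22x² − 27x + 56.
Step 3: lead(15x⁵ + 28x⁴ − 17x³ + 22x² − 27x + 56) ÷ lead(D) = 15x⁵ ÷ 3x = 5x⁴. Subtract (5x⁴)·D = 15x⁵ + 40x⁴. Remainder: −12x⁴ − 17x³ + 22x² − 27x + 56.
Step 4: lead(−12x⁴ − 17x³ + 22x² − 27x + 56) ÷ lead(D) = −12x⁴ ÷ 3x = −4x³. Subtract (−4x³)·D = −12x⁴ − 32x³. Remainder: 15x³ + 22x² − 27x + 56.
Step 5: lead(15x³ + 22x² − 27x + 56) ÷ lead(D) = 15x³ ÷ 3x = 5x². Subtract (5x²)·D = 15x³ + 40x². Remainder: −18x² − 27x + 56.
Step 6: lead(−18x² − 27x + 56) ÷ lead(D) = −18x² ÷ 3x = −6x. Subtract (−6x)·D = −18x² − 48x. Remainder: 21x + 56.
Step 7: lead(21x + 56) ÷ lead(D) = 21x ÷ 3x = 7. Subtract (7)·D = 21x + 56. Remainder: 0.

R(x) = 0, so D(x) is a factor of P(x). yes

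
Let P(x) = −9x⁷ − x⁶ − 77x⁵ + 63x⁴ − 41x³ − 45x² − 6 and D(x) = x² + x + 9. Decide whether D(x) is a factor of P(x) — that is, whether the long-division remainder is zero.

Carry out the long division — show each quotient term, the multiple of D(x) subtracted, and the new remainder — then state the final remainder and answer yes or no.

R(x) = −6, so D(x) is not a factor of P(x). no

Step 1: lead(−9x⁷ − x⁶ − 77x⁵ + 63x⁴ − 41x³ − 45x² − 6) ÷ lead(D) = −9x⁷ ÷ x² = −9x⁵. Subtract (−9x⁵)·D = −9x⁷ − 9x⁶ − 81x⁵. Remainder: 8x⁶ + 4x⁵ + 63x⁴ − 41x³ − 45x² − 6.
Step 2: lead(8x⁶ + 4x⁵ + 63x⁴ − 41x³ − 45x² − 6) ÷ lead(D) = 8x⁶ ÷ x² = 8x⁴. Subtract (8x⁴)·D = 8x⁶ + 8x⁵ + 72x⁴. Remainder: −4x⁵ − 9x⁴ − 41x³ − 45x² − 6.
Step 3: lead(−4x⁵ − 9x⁴ − 41x³ − 45x² − 6) ÷ lead(D) = −4x⁵ ÷ x² = −4x³. Subtract (−4x³)·D = −4x⁵ − 4x⁴ − 36x³. Remainder: −5x⁴ − 5x³ − 45x² − 6.
Step 4: lead(−5x⁴ − 5x³ − 45x² − 6) ÷ lead(D) = −5x⁴ ÷ x² = −5x². Subtract (−5x²)·D = −5x⁴ − 5x³ − 45x². Remainder: −6.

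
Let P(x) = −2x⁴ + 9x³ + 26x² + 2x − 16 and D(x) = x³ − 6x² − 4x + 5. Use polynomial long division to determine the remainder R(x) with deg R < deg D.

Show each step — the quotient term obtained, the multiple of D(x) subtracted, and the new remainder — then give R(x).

R(x) = −1

Step 1: lead(−2x⁴ + 9x³ + 26x² + 2x − 16) ÷ lead(D) = −2x⁴ ÷ x³ = −2x. Subtract (−2x)·D = −2x⁴ + 12x³ + 8x² − 10x. Remainder: −3x³ + 18x² + 12x − 16.
Step 2: lead(−3x³ + 18x² + 12x − 16) ÷ lead(D) = −3x³ ÷ x³ = −3. Subtract (−3)·D = −3x³ + 18x² + 12x − 15. Remainder: −1.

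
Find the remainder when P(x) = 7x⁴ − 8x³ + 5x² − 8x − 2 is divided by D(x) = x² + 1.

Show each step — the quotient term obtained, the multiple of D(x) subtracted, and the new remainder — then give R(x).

Step 1: lead(7x⁴ − 8x³ + 5x² − 8x − 2) ÷ lead(D) = 7x⁴ ÷ x² = 7x². Subtract (7x²)·D = 7x⁴ + 7x². Remainder: −8x³ − 2x² − 8x − 2.
Step 2: lead(−8x³ − 2x² − 8x − 2) ÷ lead(D) = −8x³ ÷ x² = −8x. Subtract (−8x)·D = −8x³ − 8x. Remainder: −2x² − 2.
Step 3: lead(−2x² − 2) ÷ lead(D) = −2x² ÷ x² = −2. Subtract (−2)·D = −2x² − 2. Remainder: 0.

R(x) = 0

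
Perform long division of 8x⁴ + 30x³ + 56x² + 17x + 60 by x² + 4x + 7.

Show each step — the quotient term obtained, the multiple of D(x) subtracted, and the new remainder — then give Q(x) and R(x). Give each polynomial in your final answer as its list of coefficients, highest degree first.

Step 1: lead(8x⁴ + 30x³ + 56x² + 17x + 60) ÷ lead(D) = 8x⁴ ÷ x² = 8x². Subtract (8x²)·D = 8x⁴ + 32x³ + 56x². Remainder: −2x³ + 17x + 60.
Step 2: lead(−2x³ + 17x + 60) ÷ lead(D) = −2x³ ÷ x² = −2x. Subtract (−2x)·D = −2x³ − 8x² − 14x. Remainder: 8x² + 31x + 60.
Step 3: lead(8x² + 31x + 60) ÷ lead(D) = 8x² ÷ x² = 8. Subtract (8)·D = 8x² + 32x + 56. Remainder: −x + 4.

Q = [8, -2, 8]; R = [-1, 4]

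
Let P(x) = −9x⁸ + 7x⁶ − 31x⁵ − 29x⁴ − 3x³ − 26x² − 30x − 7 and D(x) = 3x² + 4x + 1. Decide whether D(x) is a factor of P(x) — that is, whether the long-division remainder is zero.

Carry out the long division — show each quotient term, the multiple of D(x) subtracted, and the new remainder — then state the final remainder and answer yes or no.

R(x) = 0, so D(x) is a factor of P(x). yes

Step 1: lead(−9x⁸ + 7x⁶ − 31x⁵ − 29x⁴ − 3x³ − 26x² − 30x − 7) ÷ lead(D) = −9x⁸ ÷ 3x² = −3x⁶. Subtract (−3x⁶)·D = −9x⁸ − 12x⁷ − 3x⁶. Remainder: 12x⁷ + 10x⁶ − 31x⁵ − 29x⁴ − 3x³ − 26x² − 30x − 7.
Step 2: lead(12x⁷ + 10x⁶ − 31x⁵ − 29x⁴ − 3x³ − 26x² − 30x − 7) ÷ lead(D) = 12x⁷ ÷ 3x² = 4x⁵. Subtract (4x⁵)·D = 12x⁷ + 16x⁶ + 4x⁵. Remainder: −6x⁶ − 35x⁵ − 29x⁴ − 3x³ − 26x² − 30x − 7.
Step 3: lead(−6x⁶ − 35x⁵ − 29x⁴ − 3x³ − 26x² − 30x − 7) ÷ lead(D) = −6x⁶ ÷ 3x² = −2x⁴. Subtract (−2x⁴)·D = −6x⁶ − 8x⁵ − 2x⁴. Remainder: −27x⁵ − 27x⁴ − 3x³ − 26x² − 30x − 7.
Step 4: lead(−27x⁵ − 27x⁴ − 3x³ − 26x² − 30x − 7) ÷ lead(D) = −27x⁵ ÷ 3x² = −9x³. Subtract (−9x³)·D = −27x⁵ − 36x⁴ − 9x³. Remainder: 9x⁴ + 6x³ − 26x² − 30x − 7.
Step 5: lead(9x⁴ + 6x³ − 26x² − 30x − 7) ÷ lead(D) = 9x⁴ ÷ 3x² = 3x². Subtract (3x²)·D = 9x⁴ + 12x³ + 3x². Remainder: −6x³ − 29x² − 30x − 7.
Step 6: lead(−6x³ − 29x² − 30x − 7) ÷ lead(D) = −6x³ ÷ 3x² = −2x. Subtract (−2x)·D = −6x³ − 8x² − 2x. Remainder: −21x² − 28x − 7.
Step 7: lead(−21x² − 28x − 7) ÷ lead(D) = −21x² ÷ 3x² = −7. Subtract (−7)·D = −21x² − 28x − 7. Remainder: 0.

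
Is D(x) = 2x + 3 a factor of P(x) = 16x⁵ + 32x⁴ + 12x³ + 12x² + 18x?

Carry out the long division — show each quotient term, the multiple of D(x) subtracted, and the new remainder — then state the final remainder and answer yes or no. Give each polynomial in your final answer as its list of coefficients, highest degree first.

R = [0], so D(x) is a factor of P(x). yes

Step 1: lead(16x⁵ + 32x⁴ + 12x³ + 12x² + 18x) ÷ lead(D) = 16x⁵ ÷ 2x = 8x⁴. Subtract (8x⁴)·D = 16x⁵ + 24x⁴. Remainder: 8x⁴ + 12x³ + 12x² + 18x.
Step 2: lead(8x⁴ + 12x³ + 12x² + 18x) ÷ lead(D) = 8x⁴ ÷ 2x = 4x³. Subtract (4x³)·D = 8x⁴ + 12x³. Remainder: 12x² + 18x.
Step 3: lead(12x² + 18x) ÷ lead(D) = 12x² ÷ 2x = 6x. Subtract (6x)·D = 12x² + 18x. Remainder: 0.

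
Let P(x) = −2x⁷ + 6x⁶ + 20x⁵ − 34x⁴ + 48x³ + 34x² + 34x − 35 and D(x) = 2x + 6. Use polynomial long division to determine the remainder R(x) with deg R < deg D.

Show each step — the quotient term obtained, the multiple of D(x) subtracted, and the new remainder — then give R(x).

Step 1: lead(−2x⁷ + 6x⁶ + 20x⁵ − 34x⁴ + 48x³ + 34x² + 34x − 35) ÷ lead(D) = −2x⁷ ÷ 2x = −x⁶. Subtract (−x⁶)·D = −2x⁷ − 6x⁶. Remainder: 12x⁶ + 20x⁵ − 34x⁴ + 48x³ + 34x² + 34x − 35.
Step 2: lead(12x⁶ + 20x⁵ − 34x⁴ + 48x³ + 34x² + 34x − 35) ÷ lead(D) = 12x⁶ ÷ 2x = 6x⁵. Subtract (6x⁵)·D = 12x⁶ + 36x⁵. Remainder: −16x⁵ − 34x⁴ + 48x³ + 34x² + 34x − 35.
Step 3: lead(−16x⁵ − 34x⁴ + 48x³ + 34x² + 34x − 35) ÷ lead(D) = −16x⁵ ÷ 2x = −8x⁴. Subtract (−8x⁴)·D = −16x⁵ − 48x⁴. Remainder: 14x⁴ + 48x³ + 34x² + 34x − 35.
Step 4: lead(14x⁴ + 48x³ + 34x² + 34x − 35) ÷ lead(D) = 14x⁴ ÷ 2x = 7x³. Subtract (7x³)·D = 14x⁴ + 42x³. Remainder: 6x³ + 34x² + 34x − 35.
Step 5: lead(6x³ + 34x² + 34x − 35) ÷ lead(D) = 6x³ ÷ 2x = 3x². Subtract (3x²)·D = 6x³ + 18x². Remainder: 16x² + 34x − 35.
Step 6: lead(16x² + 34x − 35) ÷ lead(D) = 16x² ÷ 2x = 8x. Subtract (8x)·D = 16x² + 48x. Remainder: −14x − 35.
Step 7: lead(−14x − 35) ÷ lead(D) = −14x ÷ 2x = −7. Subtract (−7)·D = −14x − 42. Remainder: 7.

R(x) = 7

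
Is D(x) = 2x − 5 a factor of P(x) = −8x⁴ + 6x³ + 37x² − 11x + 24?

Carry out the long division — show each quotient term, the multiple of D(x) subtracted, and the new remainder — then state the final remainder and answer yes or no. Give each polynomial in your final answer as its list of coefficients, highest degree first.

Step 1: lead(−8x⁴ + 6x³ + 37x² − 11x + 24) ÷ lead(D) = −8x⁴ ÷ 2x = −4x³. Subtract (−4x³)·D = −8x⁴ + 20x³. Remainder: −14x³ + 37x² − 11x + 24.
Step 2: lead(−14x³ + 37x² − 11x + 24) ÷ lead(D) = −14x³ ÷ 2x = −7x². Subtract (−7x²)·D = −14x³ + 35x². Remainder: 2x² − 11x + 24.
Step 3: lead(2x² − 11x + 24) ÷ lead(D) = 2x² ÷ 2x = x. Subtract (x)·D = 2x² − 5x. Remainder: −6x + 24.
Step 4: lead(−6x + 24) ÷ lead(D) = −6x ÷ 2x = −3. Subtract (−3)·D = −6x + 15. Remainder: 9.

R = [9], so D(x) is not a factor of P(x). no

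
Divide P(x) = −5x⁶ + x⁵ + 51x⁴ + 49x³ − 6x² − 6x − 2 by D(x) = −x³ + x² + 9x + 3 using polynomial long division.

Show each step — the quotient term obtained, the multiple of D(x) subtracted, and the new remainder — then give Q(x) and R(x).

Q(x) = 5x³ + 4x² − 2x; R(x) = −2

Step 1: lead(−5x⁶ + x⁵ + 51x⁴ + 49x³ − 6x² − 6x − 2) ÷ lead(D) = −5x⁶ ÷ −x³ = 5x³. Subtract (5x³)·D = −5x⁶ + 5x⁵ + 45x⁴ + 15x³. Remainder: −4x⁵ + 6x⁴ + 34x³ − 6x² − 6x − 2.
Step 2: lead(−4x⁵ + 6x⁴ + 34x³ − 6x² − 6x − 2) ÷ lead(D) = −4x⁵ ÷ −x³ = 4x². Subtract (4x²)·D = −4x⁵ + 4x⁴ + 36x³ + 12x². Remainder: 2x⁴ − 2x³ − 18x² − 6x − 2.
Step 3: lead(2x⁴ − 2x³ − 18x² − 6x − 2) ÷ lead(D) = 2x⁴ ÷ −x³ = −2x. Subtract (−2x)·D = 2x⁴ − 2x³ − 18x² − 6x. Remainder: −2.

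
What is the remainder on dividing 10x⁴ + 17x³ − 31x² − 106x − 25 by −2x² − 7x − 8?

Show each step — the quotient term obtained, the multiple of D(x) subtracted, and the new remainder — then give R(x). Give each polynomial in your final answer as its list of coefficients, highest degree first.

Step 1: lead(10x⁴ + 17x³ − 31x² − 106x − 25) ÷ lead(D) = 10x⁴ ÷ −2x² = −5x². Subtract (−5x²)·D = 10x⁴ + 35x³ + 40x². Remainder: −18x³ − 71x² − 106x − 25.
Step 2: lead(−18x³ − 71x² − 106x − 25) ÷ lead(D) = −18x³ ÷ −2x² = 9x. Subtract (9x)·D = −18x³ − 63x² − 72x. Remainder: −8x² − 34x − 25.
Step 3: lead(−8x² − 34x − 25) ÷ lead(D) = −8x² ÷ −2x² = 4. Subtract (4)·D = −8x² − 28x − 32. Remainder: −6x + 7.

R = [-6, 7]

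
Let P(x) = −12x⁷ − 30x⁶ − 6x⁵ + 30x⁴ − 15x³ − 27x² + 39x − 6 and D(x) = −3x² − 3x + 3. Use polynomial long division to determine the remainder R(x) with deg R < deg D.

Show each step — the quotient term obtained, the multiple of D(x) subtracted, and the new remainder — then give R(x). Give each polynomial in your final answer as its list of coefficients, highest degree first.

R = [6]

Step 1: lead(−12x⁷ − 30x⁶ − 6x⁵ + 30x⁴ − 15x³ − 27x² + 39x − 6) ÷ lead(D) = −12x⁷ ÷ −3x² = 4x⁵. Subtract (4x⁵)·D = −12x⁷ − 12x⁶ + 12x⁵. Remainder: −18x⁶ − 18x⁵ + 30x⁴ − 15x³ − 27x² + 39x − 6.
Step 2: lead(−18x⁶ − 18x⁵ + 30x⁴ − 15x³ − 27x² + 39x − 6) ÷ lead(D) = −18x⁶ ÷ −3x² = 6x⁴. Subtract (6x⁴)·D = −18x⁶ − 18x⁵ + 18x⁴. Remainder: 12x⁴ − 15x³ − 27x² + 39x − 6.
Step 3: lead(12x⁴ − 15x³ − 27x² + 39x − 6) ÷ lead(D) = 12x⁴ ÷ −3x² = −4x². Subtract (−4x²)·D = 12x⁴ + 12x³ − 12x². Remainder: −27x³ − 15x² + 39x − 6.
Step 4: lead(−27x³ − 15x² + 39x − 6) ÷ lead(D) = −27x³ ÷ −3x² = 9x. Subtract (9x)·D = −27x³ − 27x² + 27x. Remainder: 12x² + 12x − 6.
Step 5: lead(12x² + 12x − 6) ÷ lead(D) = 12x² ÷ −3x² = −4. Subtract (−4)·D = 12x² + 12x − 12. Remainder: 6.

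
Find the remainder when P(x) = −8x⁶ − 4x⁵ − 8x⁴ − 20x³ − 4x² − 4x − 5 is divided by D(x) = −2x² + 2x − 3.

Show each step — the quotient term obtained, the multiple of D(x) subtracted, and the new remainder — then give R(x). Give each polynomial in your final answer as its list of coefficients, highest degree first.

R = [9, -2]

Step 1: lead(−8x⁶ − 4x⁵ − 8x⁴ − 20x³ − 4x² − 4x − 5) ÷ lead(D) = −8x⁶ ÷ −2x² = 4x⁴. Subtract (4x⁴)·D = −8x⁶ + 8x⁵ − 12x⁴. Remainder: −12x⁵ + 4x⁴ − 20x³ − 4x² − 4x − 5.
Step 2: lead(−12x⁵ + 4x⁴ − 20x³ − 4x² − 4x − 5) ÷ lead(D) = −12x⁵ ÷ −2x² = 6x³. Subtract (6x³)·D = −12x⁵ + 12x⁴ − 18x³. Remainder: −8x⁴ − 2x³ − 4x² − 4x − 5.
Step 3: lead(−8x⁴ − 2x³ − 4x² − 4x − 5) ÷ lead(D) = −8x⁴ ÷ −2x² = 4x². Subtract (4x²)·D = −8x⁴ + 8x³ − 12x². Remainder: −10x³ + 8x² − 4x − 5.
Step 4: lead(−10x³ + 8x² − 4x − 5) ÷ lead(D) = −10x³ ÷ −2x² = 5x. Subtract (5x)·D = −10x³ + 10x² − 15x. Remainder: −2x² + 11x − 5.
Step 5: lead(−2x² + 11x − 5) ÷ lead(D) = −2x² ÷ −2x² = 1. Subtract (1)·D = −2x² + 2x − 3. Remainder: 9x − 2.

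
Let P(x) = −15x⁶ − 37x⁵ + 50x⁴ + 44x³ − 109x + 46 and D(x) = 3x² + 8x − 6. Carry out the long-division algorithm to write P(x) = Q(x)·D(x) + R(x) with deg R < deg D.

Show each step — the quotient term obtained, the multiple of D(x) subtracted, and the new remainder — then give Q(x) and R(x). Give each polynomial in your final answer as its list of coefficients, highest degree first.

Q = [-5, 1, 4, 6, -8]; R = [-9, -2]

Step 1: lead(−15x⁶ − 37x⁵ + 50x⁴ + 44x³ − 109x + 46) ÷ lead(D) = −15x⁶ ÷ 3x² = −5x⁴. Subtract (−5x⁴)·D = −15x⁶ − 40x⁵ + 30x⁴. Remainder: 3x⁵ + 20x⁴ + 44x³ − 109x + 46.
Step 2: lead(3x⁵ + 20x⁴ + 44x³ − 109x + 46) ÷ lead(D) = 3x⁵ ÷ 3x² = x³. Subtract (x³)·D = 3x⁵ + 8x⁴ − 6x³. Remainder: 12x⁴ + 50x³ − 109x + 46.
Step 3: lead(12x⁴ + 50x³ − 109x + 46) ÷ lead(D) = 12x⁴ ÷ 3x² = 4x². Subtract (4x²)·D = 12x⁴ + 32x³ − 24x². Remainder: 18x³ + 24x² − 109x + 46.
Step 4: lead(18x³ + 24x² − 109x + 46) ÷ lead(D) = 18x³ ÷ 3x² = 6x. Subtract (6x)·D = 18x³ + 48x² − 36x. Remainder: −24x² − 73x + 46.
Step 5: lead(−24x² − 73x + 46) ÷ lead(D) = −24x² ÷ 3x² = −8. Subtract (−8)·D = −24x² − 64x + 48. Remainder: −9x − 2.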